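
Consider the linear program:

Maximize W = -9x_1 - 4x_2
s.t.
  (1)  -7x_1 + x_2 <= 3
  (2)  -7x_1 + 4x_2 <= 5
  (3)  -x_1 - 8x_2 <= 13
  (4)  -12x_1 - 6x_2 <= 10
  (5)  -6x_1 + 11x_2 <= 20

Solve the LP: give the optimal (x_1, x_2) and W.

Corner points and W = -9x_1 - 4x_2:
  (-1/3, 2/3) → W = 1/3
  (-14/27, -17/27) → W = 194/27
  (25/53, 110/53) → W = -665/53
  (-1/45, -73/45) → W = 301/45
The feasible region is unbounded (it extends along (8, -1), (11, 6)), but W strictly decreases along every unbounded feasible direction, so there is no improving ray and the maximum is attained at a vertex.

x_1 = -14/27, x_2 = -17/27, maximum W = 194/27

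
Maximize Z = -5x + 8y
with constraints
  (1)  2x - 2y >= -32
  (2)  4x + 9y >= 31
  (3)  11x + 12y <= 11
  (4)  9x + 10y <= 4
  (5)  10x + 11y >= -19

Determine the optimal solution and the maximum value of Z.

The optimum lies where 2x - 2y = -32 and 9x + 10y = 4.
Solving simultaneously gives x = -156/19, y = 148/19.

x = -156/19, y = 148/19, maximum Z = 1964/19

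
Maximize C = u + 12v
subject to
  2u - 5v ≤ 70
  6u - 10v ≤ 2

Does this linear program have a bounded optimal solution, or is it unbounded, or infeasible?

From the feasible point (-69, -208/5), moving in the direction (10, 6) keeps every constraint satisfied while C increases without bound.

unbounded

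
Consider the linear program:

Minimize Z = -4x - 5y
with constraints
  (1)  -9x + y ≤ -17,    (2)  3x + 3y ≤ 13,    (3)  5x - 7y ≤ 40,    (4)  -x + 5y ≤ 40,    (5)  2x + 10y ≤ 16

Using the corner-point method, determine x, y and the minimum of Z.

Corner points and Z = -4x - 5y:
  (79/58, -275/58) → Z = 1059/58
  (93/46, 55/46) → Z = -647/46
  (211/36, -55/36) → Z = -569/36
  (41/12, 11/12) → Z = -73/4

At the optimal vertex, 3x + 3y = 13 and 2x + 10y = 16.
Solving simultaneously gives x = 41/12, y = 11/12.

x = 41/12, y = 11/12, minimum Z = -73/4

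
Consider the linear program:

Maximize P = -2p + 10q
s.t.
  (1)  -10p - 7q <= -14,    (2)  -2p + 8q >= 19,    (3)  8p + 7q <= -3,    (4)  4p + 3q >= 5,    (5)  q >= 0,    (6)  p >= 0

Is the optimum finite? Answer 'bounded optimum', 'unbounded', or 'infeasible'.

The boundaries -2p + 8q = 19 and p = 0 meet at (0, 19/8), but that point violates 8p + 7q ≤ -3. Every candidate vertex is excluded by some other constraint, so the feasible region is empty.

infeasible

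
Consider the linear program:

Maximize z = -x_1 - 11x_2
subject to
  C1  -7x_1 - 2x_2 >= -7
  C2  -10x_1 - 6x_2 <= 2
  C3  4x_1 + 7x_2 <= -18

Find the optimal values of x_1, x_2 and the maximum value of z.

x_1 = 23/11, x_2 = -42/11, maximum z = 439/11

Feasible corners and z = -x_1 - 11x_2:
  (23/11, -42/11) → z = 439/11
  (85/41, -154/41) → z = 1609/41
  (47/23, -86/23) → z = 899/23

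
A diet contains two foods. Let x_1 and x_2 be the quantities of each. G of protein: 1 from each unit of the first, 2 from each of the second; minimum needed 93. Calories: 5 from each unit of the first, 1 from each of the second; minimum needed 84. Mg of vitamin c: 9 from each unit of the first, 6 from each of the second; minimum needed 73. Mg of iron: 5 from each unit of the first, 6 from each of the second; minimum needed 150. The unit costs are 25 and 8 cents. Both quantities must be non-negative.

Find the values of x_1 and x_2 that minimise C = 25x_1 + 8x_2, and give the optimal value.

x_1 = 25/3, x_2 = 127/3, minimum C = 547

Corner points and C = 25x_1 + 8x_2:
  (0, 84) → C = 672
  (93, 0) → C = 2325
  (25/3, 127/3) → C = 547
The feasible region is unbounded (it extends along (0, 1), (1, 0)), but C strictly increases along every unbounded feasible direction, so there is no improving ray and the minimum is attained at a vertex.

The optimum lies where x_1 + 2x_2 = 93 and 5x_1 + x_2 = 84.
Solving simultaneously gives x_1 = 25/3, x_2 = 127/3.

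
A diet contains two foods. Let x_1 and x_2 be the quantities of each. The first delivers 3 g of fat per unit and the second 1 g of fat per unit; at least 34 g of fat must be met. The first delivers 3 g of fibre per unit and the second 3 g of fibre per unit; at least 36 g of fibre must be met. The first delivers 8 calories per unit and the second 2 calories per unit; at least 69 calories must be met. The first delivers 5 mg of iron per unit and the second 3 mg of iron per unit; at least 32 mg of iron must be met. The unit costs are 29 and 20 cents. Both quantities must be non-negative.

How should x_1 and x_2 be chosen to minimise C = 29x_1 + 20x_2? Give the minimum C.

x_1 = 11, x_2 = 1, minimum C = 339

Feasible corners and C = 29x_1 + 20x_2:
  (0, 69/2) → C = 690
  (12, 0) → C = 348
  (11, 1) → C = 339
  (1/2, 65/2) → C = 1329/2
The feasible region is unbounded (it extends along (0, 1), (1, 0)), but C strictly increases along every unbounded feasible direction, so there is no improving ray and the minimum is attained at a vertex.

The binding constraints are 3x_1 + x_2 = 34 and 3x_1 + 3x_2 = 36.
Solving simultaneously gives x_1 = 11, x_2 = 1.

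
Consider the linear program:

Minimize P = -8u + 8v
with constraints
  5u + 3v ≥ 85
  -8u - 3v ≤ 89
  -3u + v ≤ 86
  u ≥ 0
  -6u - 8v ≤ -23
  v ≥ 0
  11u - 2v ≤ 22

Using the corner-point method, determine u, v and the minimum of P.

Feasible corners and P = -8u + 8v:
  (0, 85/3) → P = 680/3
  (236/43, 825/43) → P = 4712/43
  (0, 86) → P = 688
  (194/5, 1012/5) → P = 6544/5

u = 236/43, v = 825/43, minimum P = 4712/43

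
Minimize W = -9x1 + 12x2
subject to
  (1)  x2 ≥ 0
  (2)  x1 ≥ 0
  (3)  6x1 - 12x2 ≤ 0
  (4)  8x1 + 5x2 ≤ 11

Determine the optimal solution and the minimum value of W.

The optimum lies where 6x1 - 12x2 = 0 and 8x1 + 5x2 = 11.
Solving simultaneously gives x1 = 22/21, x2 = 11/21.

x1 = 22/21, x2 = 11/21, minimum W = -22/7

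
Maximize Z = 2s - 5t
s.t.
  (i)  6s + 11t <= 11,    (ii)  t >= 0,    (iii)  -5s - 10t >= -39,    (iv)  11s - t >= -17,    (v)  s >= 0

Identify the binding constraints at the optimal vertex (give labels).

Extreme points and Z = 2s - 5t:
  (11/6, 0) → Z = 11/3
  (0, 1) → Z = -5
  (0, 0) → Z = 0

The maximum is at (11/6, 0). Substituting into each constraint, equality holds for (i) and (ii); the remaining constraints have slack.

(i) and (ii)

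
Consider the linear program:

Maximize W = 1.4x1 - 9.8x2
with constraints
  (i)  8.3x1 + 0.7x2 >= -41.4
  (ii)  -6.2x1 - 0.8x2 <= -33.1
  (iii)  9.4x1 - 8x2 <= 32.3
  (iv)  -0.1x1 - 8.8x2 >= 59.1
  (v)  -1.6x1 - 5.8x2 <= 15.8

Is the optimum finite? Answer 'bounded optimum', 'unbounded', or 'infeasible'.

The boundaries 8.3x1 + 0.7x2 = -41.4 and -6.2x1 - 0.8x2 = -33.1 meet at (-5629/230, 53141/230), but that point violates -0.1x1 - 8.8x2 ≥ 59.1. Every candidate vertex is excluded by some other constraint, so the feasible region is empty.

infeasible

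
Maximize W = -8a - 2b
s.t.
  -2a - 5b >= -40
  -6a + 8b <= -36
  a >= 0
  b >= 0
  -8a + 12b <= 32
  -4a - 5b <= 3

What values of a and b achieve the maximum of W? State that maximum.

a = 6, b = 0, maximum W = -48

Extreme points and W = -8a - 2b:
  (250/23, 84/23) → W = -2168/23
  (20, 0) → W = -160
  (6, 0) → W = -48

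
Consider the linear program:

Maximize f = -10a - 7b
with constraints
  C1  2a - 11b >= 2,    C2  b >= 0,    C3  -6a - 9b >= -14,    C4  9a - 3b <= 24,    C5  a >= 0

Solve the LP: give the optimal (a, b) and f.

Vertices and f = -10a - 7b:
  (1, 0) → f = -10
  (43/21, 4/21) → f = -458/21
  (7/3, 0) → f = -70/3

a = 1, b = 0, maximum f = -10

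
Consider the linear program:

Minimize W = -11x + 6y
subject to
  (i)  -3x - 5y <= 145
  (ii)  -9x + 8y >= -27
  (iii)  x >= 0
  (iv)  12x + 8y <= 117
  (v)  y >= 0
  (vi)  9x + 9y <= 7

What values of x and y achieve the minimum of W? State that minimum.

x = 7/9, y = 0, minimum W = -77/9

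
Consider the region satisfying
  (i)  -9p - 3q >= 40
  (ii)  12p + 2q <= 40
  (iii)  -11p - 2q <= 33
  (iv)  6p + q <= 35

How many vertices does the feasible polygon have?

3

Of the 5 pairwise boundary intersections, those satisfying every inequality are:
  (100/9, -140/3)
  (-19/15, -143/15)
  (73, -418)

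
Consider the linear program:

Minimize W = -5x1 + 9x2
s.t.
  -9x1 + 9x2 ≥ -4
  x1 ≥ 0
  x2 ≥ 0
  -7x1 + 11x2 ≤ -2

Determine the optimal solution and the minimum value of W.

x1 = 4/9, x2 = 0, minimum W = -20/9

Corner points and W = -5x1 + 9x2:
  (4/9, 0) → W = -20/9
  (13/18, 5/18) → W = -10/9
  (2/7, 0) → W = -10/7

The binding constraints are -9x1 + 9x2 = -4 and x2 = 0.
Solving simultaneously gives x1 = 4/9, x2 = 0.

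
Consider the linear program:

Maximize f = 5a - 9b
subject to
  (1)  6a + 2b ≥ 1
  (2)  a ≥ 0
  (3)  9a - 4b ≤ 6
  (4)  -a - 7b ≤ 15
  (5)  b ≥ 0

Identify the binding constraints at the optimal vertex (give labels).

Feasible corners and f = 5a - 9b:
  (0, 1/2) → f = -9/2
  (1/6, 0) → f = 5/6
  (2/3, 0) → f = 10/3
The feasible region is unbounded (it extends along (0, 1), (4, 9)), but f strictly decreases along every unbounded feasible direction, so there is no improving ray and the maximum is attained at a vertex.

The maximum is at (2/3, 0). Substituting into each constraint, equality holds for (3) and (5); the remaining constraints have slack.

(3) and (5)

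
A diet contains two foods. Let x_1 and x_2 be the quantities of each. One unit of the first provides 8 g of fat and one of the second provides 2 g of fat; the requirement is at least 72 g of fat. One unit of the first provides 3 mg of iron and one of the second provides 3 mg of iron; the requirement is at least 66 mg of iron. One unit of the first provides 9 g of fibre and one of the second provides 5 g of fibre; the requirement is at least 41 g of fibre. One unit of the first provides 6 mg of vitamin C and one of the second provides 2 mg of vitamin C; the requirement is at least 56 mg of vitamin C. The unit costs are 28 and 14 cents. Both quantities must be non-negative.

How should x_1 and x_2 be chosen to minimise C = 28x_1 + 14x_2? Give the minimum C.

Corner points and C = 28x_1 + 14x_2:
  (0, 36) → C = 504
  (22, 0) → C = 616
  (14/3, 52/3) → C = 1120/3
The feasible region is unbounded (it extends along (0, 1), (1, 0)), but C strictly increases along every unbounded feasible direction, so there is no improving ray and the minimum is attained at a vertex.

x_1 = 14/3, x_2 = 52/3, minimum C = 1120/3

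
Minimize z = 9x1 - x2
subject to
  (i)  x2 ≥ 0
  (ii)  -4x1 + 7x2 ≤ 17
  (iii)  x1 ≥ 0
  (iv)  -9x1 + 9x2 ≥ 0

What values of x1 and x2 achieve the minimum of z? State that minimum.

x1 = 0, x2 = 17/7, minimum z = -17/7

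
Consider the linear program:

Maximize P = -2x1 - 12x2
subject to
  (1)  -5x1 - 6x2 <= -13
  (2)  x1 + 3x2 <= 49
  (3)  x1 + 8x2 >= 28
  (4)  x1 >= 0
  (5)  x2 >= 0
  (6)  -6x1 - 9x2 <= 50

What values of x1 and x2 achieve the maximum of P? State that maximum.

x1 = 0, x2 = 7/2, maximum P = -42

Vertices and P = -2x1 - 12x2:
  (0, 49/3) → P = -196
  (49, 0) → P = -98
  (0, 7/2) → P = -42
  (28, 0) → P = -56

The optimum lies where x1 + 8x2 = 28 and x1 = 0.
Solving simultaneously gives x1 = 0, x2 = 7/2.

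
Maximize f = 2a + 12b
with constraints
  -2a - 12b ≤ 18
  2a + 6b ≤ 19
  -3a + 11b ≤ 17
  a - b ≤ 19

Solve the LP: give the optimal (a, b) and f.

The binding constraints are 2a + 6b = 19 and -3a + 11b = 17.
Solving simultaneously gives a = 107/40, b = 91/40.

a = 107/40, b = 91/40, maximum f = 653/20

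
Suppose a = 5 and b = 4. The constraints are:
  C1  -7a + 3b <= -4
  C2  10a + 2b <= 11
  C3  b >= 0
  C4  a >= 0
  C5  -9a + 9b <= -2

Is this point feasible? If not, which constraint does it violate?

not feasible — violates C2

Constraint C2: 10a + 2b = 58, which is not ≤ 11. All other constraints are satisfied.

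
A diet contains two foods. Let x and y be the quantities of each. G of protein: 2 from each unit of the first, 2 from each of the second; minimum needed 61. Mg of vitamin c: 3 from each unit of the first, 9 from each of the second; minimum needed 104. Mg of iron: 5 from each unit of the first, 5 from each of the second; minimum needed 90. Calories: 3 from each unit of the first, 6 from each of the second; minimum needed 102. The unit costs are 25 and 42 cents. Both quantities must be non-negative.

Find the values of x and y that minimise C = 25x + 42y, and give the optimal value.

x = 27, y = 7/2, minimum C = 822

Feasible corners and C = 25x + 42y:
  (0, 61/2) → C = 1281
  (104/3, 0) → C = 2600/3
  (27, 7/2) → C = 822
  (98/3, 2/3) → C = 2534/3
The feasible region is unbounded (it extends along (0, 1), (1, 0)), but C strictly increases along every unbounded feasible direction, so there is no improving ray and the minimum is attained at a vertex.

The binding constraints are 2x + 2y = 61 and 3x + 6y = 102.
Solving simultaneously gives x = 27, y = 7/2.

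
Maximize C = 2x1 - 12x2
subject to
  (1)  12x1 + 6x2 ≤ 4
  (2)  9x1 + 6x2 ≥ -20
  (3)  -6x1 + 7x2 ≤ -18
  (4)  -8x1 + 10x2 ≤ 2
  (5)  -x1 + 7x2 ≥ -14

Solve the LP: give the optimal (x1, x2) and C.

x1 = 56/45, x2 = -82/45, maximum C = 1096/45

Feasible corners and C = 2x1 - 12x2:
  (17/15, -8/5) → C = 322/15
  (56/45, -82/45) → C = 1096/45
  (4/5, -66/35) → C = 848/35

The binding constraints are 12x1 + 6x2 = 4 and -x1 + 7x2 = -14.
Solving simultaneously gives x1 = 56/45, x2 = -82/45.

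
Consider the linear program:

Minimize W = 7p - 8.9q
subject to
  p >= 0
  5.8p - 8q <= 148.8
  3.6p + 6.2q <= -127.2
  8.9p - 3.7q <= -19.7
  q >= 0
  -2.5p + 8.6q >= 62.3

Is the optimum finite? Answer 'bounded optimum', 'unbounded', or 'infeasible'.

infeasible

The boundaries p = 0 and -2.5p + 8.6q = 62.3 meet at (0, 623/86), but that point violates 3.6p + 6.2q ≤ -127.2. Every candidate vertex is excluded by some other constraint, so the feasible region is empty.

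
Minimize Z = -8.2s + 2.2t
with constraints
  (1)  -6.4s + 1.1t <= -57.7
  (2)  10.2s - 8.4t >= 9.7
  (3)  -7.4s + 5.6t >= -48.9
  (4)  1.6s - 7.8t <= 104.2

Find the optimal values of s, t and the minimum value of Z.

s = 1273/18, t = 1525/18, minimum Z = -5903/15

Feasible corners and Z = -8.2s + 2.2t:
  (47401/4254, 26323/2127) → Z = -272867/4254
  (26933/2770, 5701/1385) → Z = -978831/13850
  (1273/18, 1525/18) → Z = -5903/15

At the optimal vertex, 10.2s - 8.4t = 9.7 and -7.4s + 5.6t = -48.9.
Solving simultaneously gives s = 1273/18, t = 1525/18.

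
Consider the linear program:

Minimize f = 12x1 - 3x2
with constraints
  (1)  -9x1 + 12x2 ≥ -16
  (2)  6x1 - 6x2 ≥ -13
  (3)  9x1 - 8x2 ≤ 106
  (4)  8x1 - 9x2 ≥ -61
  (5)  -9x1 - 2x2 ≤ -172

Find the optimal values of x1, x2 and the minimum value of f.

x1 = 503/33, x2 = 383/22, minimum f = 2875/22

Vertices and f = 12x1 - 3x2:
  (286/9, 45/2) → f = 1883/6
  (1048/63, 78/7) → f = 3490/21
  (83/2, 131/3) → f = 367
  (503/33, 383/22) → f = 2875/22
  (1442/17, 1397/17) → f = 13113/17

The binding constraints are 6x1 - 6x2 = -13 and -9x1 - 2x2 = -172.
Solving simultaneously gives x1 = 503/33, x2 = 383/22.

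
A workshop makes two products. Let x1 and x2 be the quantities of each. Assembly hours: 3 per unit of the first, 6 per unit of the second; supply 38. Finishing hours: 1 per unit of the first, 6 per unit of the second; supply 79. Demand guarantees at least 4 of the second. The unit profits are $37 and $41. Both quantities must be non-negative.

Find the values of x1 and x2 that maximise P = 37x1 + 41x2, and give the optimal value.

x1 = 14/3, x2 = 4, maximum P = 1010/3

Feasible corners and P = 37x1 + 41x2:
  (0, 19/3) → P = 779/3
  (0, 4) → P = 164
  (14/3, 4) → P = 1010/3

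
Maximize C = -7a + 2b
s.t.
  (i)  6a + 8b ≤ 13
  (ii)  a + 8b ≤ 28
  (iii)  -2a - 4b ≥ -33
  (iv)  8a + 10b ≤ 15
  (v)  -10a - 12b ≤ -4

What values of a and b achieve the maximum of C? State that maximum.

a = -76/17, b = 69/17, maximum C = 670/17

Corner points and C = -7a + 2b:
  (-3, 31/8) → C = 115/4
  (-5/2, 7/2) → C = 49/2
  (-76/17, 69/17) → C = 670/17
The feasible region is unbounded (it extends along (5, -4), (6, -5)), but C strictly decreases along every unbounded feasible direction, so there is no improving ray and the maximum is attained at a vertex.

The binding constraints are a + 8b = 28 and -10a - 12b = -4.
Solving simultaneously gives a = -76/17, b = 69/17.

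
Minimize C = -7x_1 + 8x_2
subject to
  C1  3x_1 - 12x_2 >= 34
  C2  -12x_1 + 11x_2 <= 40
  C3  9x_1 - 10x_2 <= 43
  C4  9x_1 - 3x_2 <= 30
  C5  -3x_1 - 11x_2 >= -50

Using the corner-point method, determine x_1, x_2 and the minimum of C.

x_1 = -291/7, x_2 = -292/7, minimum C = -299/7

Vertices and C = -7x_1 + 8x_2:
  (-854/111, -176/37) → C = 1754/111
  (88/39, -59/26) → C = -1324/39
  (-291/7, -292/7) → C = -299/7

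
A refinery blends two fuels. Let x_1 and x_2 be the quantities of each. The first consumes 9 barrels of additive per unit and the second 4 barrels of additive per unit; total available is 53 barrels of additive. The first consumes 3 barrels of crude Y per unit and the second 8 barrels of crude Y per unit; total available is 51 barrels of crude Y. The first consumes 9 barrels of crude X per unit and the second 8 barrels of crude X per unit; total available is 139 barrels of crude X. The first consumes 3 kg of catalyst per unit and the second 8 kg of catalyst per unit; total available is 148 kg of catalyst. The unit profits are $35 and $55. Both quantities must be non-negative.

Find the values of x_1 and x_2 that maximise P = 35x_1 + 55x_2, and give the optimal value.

Vertices and P = 35x_1 + 55x_2:
  (0, 0) → P = 0
  (0, 51/8) → P = 2805/8
  (53/9, 0) → P = 1855/9
  (11/3, 5) → P = 1210/3

x_1 = 11/3, x_2 = 5, maximum P = 1210/3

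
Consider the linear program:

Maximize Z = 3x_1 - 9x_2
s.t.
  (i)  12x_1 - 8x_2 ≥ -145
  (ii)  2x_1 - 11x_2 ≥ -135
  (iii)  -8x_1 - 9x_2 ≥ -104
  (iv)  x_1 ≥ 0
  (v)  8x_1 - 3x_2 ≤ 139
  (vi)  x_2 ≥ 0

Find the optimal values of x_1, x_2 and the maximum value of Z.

x_1 = 13, x_2 = 0, maximum Z = 39

Extreme points and Z = 3x_1 - 9x_2:
  (0, 104/9) → Z = -104
  (13, 0) → Z = 39
  (0, 0) → Z = 0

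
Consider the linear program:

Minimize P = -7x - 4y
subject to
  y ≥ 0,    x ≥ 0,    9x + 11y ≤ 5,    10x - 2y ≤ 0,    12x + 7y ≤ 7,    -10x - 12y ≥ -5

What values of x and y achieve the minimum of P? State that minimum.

Corner points and P = -7x - 4y:
  (0, 0) → P = 0
  (0, 5/12) → P = -5/3
  (1/14, 5/14) → P = -27/14

x = 1/14, y = 5/14, minimum P = -27/14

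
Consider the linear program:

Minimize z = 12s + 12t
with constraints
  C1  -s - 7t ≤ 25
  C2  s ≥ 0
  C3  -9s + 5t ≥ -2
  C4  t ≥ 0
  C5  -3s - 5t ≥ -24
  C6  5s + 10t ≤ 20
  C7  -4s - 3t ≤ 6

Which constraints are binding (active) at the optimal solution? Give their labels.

C2 and C4

Feasible corners and z = 12s + 12t:
  (0, 0) → z = 0
  (0, 2) → z = 24
  (2/9, 0) → z = 8/3
  (24/23, 34/23) → z = 696/23

The minimum is at (0, 0). Substituting into each constraint, equality holds for C2 and C4; the remaining constraints have slack.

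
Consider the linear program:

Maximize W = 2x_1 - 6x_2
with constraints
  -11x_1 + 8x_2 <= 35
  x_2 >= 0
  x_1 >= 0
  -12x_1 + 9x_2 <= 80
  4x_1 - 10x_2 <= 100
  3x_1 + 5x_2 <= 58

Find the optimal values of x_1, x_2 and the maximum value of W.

x_1 = 58/3, x_2 = 0, maximum W = 116/3

Corner points and W = 2x_1 - 6x_2:
  (0, 35/8) → W = -105/4
  (289/79, 743/79) → W = -3880/79
  (0, 0) → W = 0
  (58/3, 0) → W = 116/3

The optimum lies where x_2 = 0 and 3x_1 + 5x_2 = 58.
Solving simultaneously gives x_1 = 58/3, x_2 = 0.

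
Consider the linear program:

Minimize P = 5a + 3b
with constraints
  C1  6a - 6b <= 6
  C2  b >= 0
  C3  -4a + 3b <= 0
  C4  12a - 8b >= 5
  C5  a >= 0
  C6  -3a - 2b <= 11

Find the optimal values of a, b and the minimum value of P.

Extreme points and P = 5a + 3b:
  (1, 0) → P = 5
  (5/12, 0) → P = 25/12
  (15/4, 5) → P = 135/4
The feasible region is unbounded (it extends along (3, 4), (1, 1)), but P strictly increases along every unbounded feasible direction, so there is no improving ray and the minimum is attained at a vertex.

The binding constraints are b = 0 and 12a - 8b = 5.
Solving simultaneously gives a = 5/12, b = 0.

a = 5/12, b = 0, minimum P = 25/12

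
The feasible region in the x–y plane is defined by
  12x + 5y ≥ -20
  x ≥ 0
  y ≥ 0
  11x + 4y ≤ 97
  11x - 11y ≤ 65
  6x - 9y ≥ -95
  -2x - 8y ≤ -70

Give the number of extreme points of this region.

4

The feasible vertices (each the meet of two boundaries and inside every other half-plane) are:
  (0, 95/9)
  (0, 35/4)
  (493/123, 1627/123)
  (31/5, 36/5)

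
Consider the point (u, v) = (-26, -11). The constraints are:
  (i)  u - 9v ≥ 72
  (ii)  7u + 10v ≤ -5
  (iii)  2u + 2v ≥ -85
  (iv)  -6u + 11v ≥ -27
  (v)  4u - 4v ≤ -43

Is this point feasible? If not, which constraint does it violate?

feasible

(i): 73 ≥ 72 ✓
(ii): -292 ≤ -5 ✓
(iii): -74 ≥ -85 ✓
(iv): 35 ≥ -27 ✓
(v): -60 ≤ -43 ✓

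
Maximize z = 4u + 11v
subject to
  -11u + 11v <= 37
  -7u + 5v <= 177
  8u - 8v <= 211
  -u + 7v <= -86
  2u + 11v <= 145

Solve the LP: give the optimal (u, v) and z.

u = 263/16, v = -159/16, maximum z = -697/16

At the optimal vertex, 8u - 8v = 211 and -u + 7v = -86.
Solving simultaneously gives u = 263/16, v = -159/16.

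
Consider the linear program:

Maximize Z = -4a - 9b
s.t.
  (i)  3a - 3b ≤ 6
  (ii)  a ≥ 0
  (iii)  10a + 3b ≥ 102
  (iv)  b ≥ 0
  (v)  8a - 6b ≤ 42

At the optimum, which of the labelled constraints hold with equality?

Feasible corners and Z = -4a - 9b:
  (108/13, 82/13) → Z = -90
  (15, 13) → Z = -177
  (0, 34) → Z = -306
The feasible region is unbounded (it extends along (0, 1), (3, 4)), but Z strictly decreases along every unbounded feasible direction, so there is no improving ray and the maximum is attained at a vertex.

The maximum is at (108/13, 82/13). Substituting into each constraint, equality holds for (i) and (iii); the remaining constraints have slack.

(i) and (iii)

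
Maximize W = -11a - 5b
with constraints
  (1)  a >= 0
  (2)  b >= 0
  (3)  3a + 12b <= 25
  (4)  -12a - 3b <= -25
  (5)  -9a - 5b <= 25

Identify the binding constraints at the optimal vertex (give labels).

(2) and (4)

Feasible corners and W = -11a - 5b:
  (25/3, 0) → W = -275/3
  (25/12, 0) → W = -275/12
  (5/3, 5/3) → W = -80/3

The maximum is at (25/12, 0). Substituting into each constraint, equality holds for (2) and (4); the remaining constraints have slack.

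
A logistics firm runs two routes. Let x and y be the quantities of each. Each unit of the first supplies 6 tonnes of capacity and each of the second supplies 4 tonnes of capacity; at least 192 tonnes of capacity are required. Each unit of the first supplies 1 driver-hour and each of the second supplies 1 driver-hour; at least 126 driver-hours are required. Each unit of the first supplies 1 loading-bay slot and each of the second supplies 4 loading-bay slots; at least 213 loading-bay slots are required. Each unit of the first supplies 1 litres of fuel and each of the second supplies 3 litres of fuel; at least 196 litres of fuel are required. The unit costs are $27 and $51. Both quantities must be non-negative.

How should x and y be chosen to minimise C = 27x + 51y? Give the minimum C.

Feasible corners and C = 27x + 51y:
  (0, 126) → C = 6426
  (213, 0) → C = 5751
  (91, 35) → C = 4242
  (145, 17) → C = 4782
The feasible region is unbounded (it extends along (0, 1), (1, 0)), but C strictly increases along every unbounded feasible direction, so there is no improving ray and the minimum is attained at a vertex.

x = 91, y = 35, minimum C = 4242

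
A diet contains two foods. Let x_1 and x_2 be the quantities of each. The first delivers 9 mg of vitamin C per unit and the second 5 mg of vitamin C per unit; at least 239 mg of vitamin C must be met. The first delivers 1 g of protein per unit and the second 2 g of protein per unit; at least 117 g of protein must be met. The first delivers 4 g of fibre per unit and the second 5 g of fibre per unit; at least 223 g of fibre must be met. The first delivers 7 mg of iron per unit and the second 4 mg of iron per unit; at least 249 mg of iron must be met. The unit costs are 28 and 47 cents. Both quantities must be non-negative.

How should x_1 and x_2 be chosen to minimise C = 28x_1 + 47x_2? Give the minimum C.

Vertices and C = 28x_1 + 47x_2:
  (0, 249/4) → C = 11703/4
  (117, 0) → C = 3276
  (3, 57) → C = 2763
The feasible region is unbounded (it extends along (0, 1), (1, 0)), but C strictly increases along every unbounded feasible direction, so there is no improving ray and the minimum is attained at a vertex.

At the optimal vertex, x_1 + 2x_2 = 117 and 7x_1 + 4x_2 = 249.
Solving simultaneously gives x_1 = 3, x_2 = 57.

x_1 = 3, x_2 = 57, minimum C = 2763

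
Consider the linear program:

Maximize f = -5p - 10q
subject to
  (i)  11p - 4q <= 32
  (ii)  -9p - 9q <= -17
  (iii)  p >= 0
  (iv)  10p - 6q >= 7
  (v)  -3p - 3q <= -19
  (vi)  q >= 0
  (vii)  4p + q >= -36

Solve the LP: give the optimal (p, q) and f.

p = 172/45, q = 113/45, maximum f = -398/9

Extreme points and f = -5p - 10q:
  (82/13, 243/26) → f = -125
  (172/45, 113/45) → f = -398/9
  (45/16, 169/48) → f = -2365/48

The optimum lies where 11p - 4q = 32 and -3p - 3q = -19.
Solving simultaneously gives p = 172/45, q = 113/45.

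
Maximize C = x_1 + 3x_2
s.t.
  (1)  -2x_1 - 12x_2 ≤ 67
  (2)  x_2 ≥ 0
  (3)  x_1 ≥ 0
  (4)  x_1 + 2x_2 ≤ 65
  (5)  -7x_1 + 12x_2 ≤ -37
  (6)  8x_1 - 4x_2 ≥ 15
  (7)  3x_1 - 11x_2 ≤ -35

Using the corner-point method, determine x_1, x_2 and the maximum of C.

x_1 = 427/13, x_2 = 209/13, maximum C = 1054/13

Vertices and C = x_1 + 3x_2:
  (427/13, 209/13) → C = 1054/13
  (645/17, 230/17) → C = 1335/17
  (827/41, 356/41) → C = 1895/41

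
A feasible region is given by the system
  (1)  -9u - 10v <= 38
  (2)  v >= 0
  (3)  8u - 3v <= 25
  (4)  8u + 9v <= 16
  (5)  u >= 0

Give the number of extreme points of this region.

3

Pairwise boundary intersections that survive every other constraint:
  (2, 0)
  (0, 0)
  (0, 16/9)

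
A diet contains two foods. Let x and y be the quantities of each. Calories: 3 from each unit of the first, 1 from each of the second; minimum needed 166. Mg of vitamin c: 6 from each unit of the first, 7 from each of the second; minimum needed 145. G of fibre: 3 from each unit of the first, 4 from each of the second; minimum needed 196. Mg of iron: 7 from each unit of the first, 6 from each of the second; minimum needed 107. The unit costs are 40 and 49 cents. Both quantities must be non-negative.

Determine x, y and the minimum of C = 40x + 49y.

Feasible corners and C = 40x + 49y:
  (0, 166) → C = 8134
  (196/3, 0) → C = 7840/3
  (52, 10) → C = 2570
The feasible region is unbounded (it extends along (0, 1), (1, 0)), but C strictly increases along every unbounded feasible direction, so there is no improving ray and the minimum is attained at a vertex.

At the optimal vertex, 3x + y = 166 and 3x + 4y = 196.
Solving simultaneously gives x = 52, y = 10.

x = 52, y = 10, minimum C = 2570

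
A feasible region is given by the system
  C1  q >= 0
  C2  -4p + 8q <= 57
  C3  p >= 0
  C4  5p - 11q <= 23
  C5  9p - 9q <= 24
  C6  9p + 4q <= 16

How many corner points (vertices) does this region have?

3

Intersecting each pair of boundary lines and keeping only the points that satisfy every inequality leaves:
  (0, 0)
  (16/9, 0)
  (0, 4)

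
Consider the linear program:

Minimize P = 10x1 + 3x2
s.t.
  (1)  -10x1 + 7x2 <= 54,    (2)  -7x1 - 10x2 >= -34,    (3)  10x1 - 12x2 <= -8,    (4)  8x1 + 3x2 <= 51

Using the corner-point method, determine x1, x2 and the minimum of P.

x1 = -296/25, x2 = -46/5, minimum P = -146

At the optimal vertex, -10x1 + 7x2 = 54 and 10x1 - 12x2 = -8.
Solving simultaneously gives x1 = -296/25, x2 = -46/5.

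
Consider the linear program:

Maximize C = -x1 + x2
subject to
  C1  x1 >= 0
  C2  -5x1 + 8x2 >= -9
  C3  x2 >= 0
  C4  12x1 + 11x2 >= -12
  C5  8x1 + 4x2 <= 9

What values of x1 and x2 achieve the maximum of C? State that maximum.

Corner points and C = -x1 + x2:
  (0, 0) → C = 0
  (0, 9/4) → C = 9/4
  (9/8, 0) → C = -9/8

x1 = 0, x2 = 9/4, maximum C = 9/4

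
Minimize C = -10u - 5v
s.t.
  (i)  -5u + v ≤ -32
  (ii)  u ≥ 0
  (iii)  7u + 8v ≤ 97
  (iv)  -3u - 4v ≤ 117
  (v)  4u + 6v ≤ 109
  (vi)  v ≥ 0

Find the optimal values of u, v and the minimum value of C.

Extreme points and C = -10u - 5v:
  (353/47, 261/47) → C = -4835/47
  (32/5, 0) → C = -64
  (97/7, 0) → C = -970/7

u = 97/7, v = 0, minimum C = -970/7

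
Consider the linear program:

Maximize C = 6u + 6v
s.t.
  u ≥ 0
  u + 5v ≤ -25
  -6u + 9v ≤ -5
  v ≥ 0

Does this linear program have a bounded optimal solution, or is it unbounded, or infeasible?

infeasible

The boundaries u = 0 and u + 5v = -25 meet at (0, -5), but that point violates v ≥ 0. Every candidate vertex is excluded by some other constraint, so the feasible region is empty.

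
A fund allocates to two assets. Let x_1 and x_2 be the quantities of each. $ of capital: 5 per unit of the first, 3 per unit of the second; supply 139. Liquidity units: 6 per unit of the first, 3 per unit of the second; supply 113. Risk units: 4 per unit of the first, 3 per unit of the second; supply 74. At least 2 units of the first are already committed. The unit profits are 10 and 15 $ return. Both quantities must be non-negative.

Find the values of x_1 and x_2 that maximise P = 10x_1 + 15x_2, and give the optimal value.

Feasible corners and P = 10x_1 + 15x_2:
  (37/2, 0) → P = 185
  (2, 0) → P = 20
  (2, 22) → P = 350

The binding constraints are 4x_1 + 3x_2 = 74 and x_1 = 2.
Solving simultaneously gives x_1 = 2, x_2 = 22.

x_1 = 2, x_2 = 22, maximum P = 350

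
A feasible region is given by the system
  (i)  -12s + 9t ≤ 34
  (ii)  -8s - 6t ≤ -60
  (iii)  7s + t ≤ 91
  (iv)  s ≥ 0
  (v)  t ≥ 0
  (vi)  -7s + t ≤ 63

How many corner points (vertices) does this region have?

4

The feasible vertices (each the meet of two boundaries and inside every other half-plane) are:
  (7/3, 62/9)
  (157/15, 266/15)
  (15/2, 0)
  (13, 0)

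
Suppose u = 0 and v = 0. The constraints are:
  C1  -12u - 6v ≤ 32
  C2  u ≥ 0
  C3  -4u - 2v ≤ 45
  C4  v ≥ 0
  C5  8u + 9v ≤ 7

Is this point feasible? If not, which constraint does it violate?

feasible

C1: 0 ≤ 32 ✓
C2: 0 ≥ 0 ✓
C3: 0 ≤ 45 ✓
C4: 0 ≥ 0 ✓
C5: 0 ≤ 7 ✓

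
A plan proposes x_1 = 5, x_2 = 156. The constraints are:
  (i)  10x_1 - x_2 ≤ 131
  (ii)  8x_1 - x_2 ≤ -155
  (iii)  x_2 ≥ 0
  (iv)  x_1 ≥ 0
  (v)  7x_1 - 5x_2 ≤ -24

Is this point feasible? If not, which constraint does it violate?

Constraint (ii): 8x_1 - x_2 = -116, which is not ≤ -155. All other constraints are satisfied.

not feasible — violates (ii)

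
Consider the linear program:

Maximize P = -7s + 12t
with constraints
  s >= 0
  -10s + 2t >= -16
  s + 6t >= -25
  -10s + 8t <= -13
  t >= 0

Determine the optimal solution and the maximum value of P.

s = 17/10, t = 1/2, maximum P = -59/10

Extreme points and P = -7s + 12t:
  (17/10, 1/2) → P = -59/10
  (8/5, 0) → P = -56/5
  (13/10, 0) → P = -91/10

The optimum lies where -10s + 2t = -16 and -10s + 8t = -13.
Solving simultaneously gives s = 17/10, t = 1/2.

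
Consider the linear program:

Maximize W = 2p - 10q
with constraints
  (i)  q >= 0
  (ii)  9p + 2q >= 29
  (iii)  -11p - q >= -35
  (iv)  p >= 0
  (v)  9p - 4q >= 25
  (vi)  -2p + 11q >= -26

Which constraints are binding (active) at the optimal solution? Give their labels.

Extreme points and W = 2p - 10q:
  (41/13, 4/13) → W = 42/13
  (83/27, 2/3) → W = -14/27
  (165/53, 40/53) → W = -70/53

The maximum is at (41/13, 4/13). Substituting into each constraint, equality holds for (ii) and (iii); the remaining constraints have slack.

(ii) and (iii)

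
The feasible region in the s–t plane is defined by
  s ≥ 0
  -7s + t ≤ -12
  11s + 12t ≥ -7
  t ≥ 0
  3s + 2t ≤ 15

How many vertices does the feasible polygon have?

The feasible vertices (each the meet of two boundaries and inside every other half-plane) are:
  (12/7, 0)
  (39/17, 69/17)
  (5, 0)

3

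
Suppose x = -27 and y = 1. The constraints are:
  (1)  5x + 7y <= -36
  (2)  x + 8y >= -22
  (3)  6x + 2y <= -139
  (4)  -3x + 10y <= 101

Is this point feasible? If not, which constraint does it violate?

feasible

(1): -128 ≤ -36 ✓
(2): -19 ≥ -22 ✓
(3): -160 ≤ -139 ✓
(4): 91 ≤ 101 ✓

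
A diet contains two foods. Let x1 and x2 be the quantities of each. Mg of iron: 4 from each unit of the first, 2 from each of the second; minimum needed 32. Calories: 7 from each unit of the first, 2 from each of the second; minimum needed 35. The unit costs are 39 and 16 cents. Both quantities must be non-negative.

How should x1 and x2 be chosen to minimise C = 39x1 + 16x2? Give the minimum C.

x1 = 1, x2 = 14, minimum C = 263

Corner points and C = 39x1 + 16x2:
  (0, 35/2) → C = 280
  (8, 0) → C = 312
  (1, 14) → C = 263
The feasible region is unbounded (it extends along (0, 1), (1, 0)), but C strictly increases along every unbounded feasible direction, so there is no improving ray and the minimum is attained at a vertex.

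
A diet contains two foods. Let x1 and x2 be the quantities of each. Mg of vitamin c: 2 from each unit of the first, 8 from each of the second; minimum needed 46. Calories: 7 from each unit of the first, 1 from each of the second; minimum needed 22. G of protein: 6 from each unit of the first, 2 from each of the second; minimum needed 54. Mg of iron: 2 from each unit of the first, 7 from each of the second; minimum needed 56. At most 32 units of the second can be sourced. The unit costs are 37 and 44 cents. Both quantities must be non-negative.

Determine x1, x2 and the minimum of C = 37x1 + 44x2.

x1 = 7, x2 = 6, minimum C = 523

Vertices and C = 37x1 + 44x2:
  (0, 27) → C = 1188
  (0, 32) → C = 1408
  (28, 0) → C = 1036
  (7, 6) → C = 523
The feasible region is unbounded (it extends along (1, 0)), but C strictly increases along every unbounded feasible direction, so there is no improving ray and the minimum is attained at a vertex.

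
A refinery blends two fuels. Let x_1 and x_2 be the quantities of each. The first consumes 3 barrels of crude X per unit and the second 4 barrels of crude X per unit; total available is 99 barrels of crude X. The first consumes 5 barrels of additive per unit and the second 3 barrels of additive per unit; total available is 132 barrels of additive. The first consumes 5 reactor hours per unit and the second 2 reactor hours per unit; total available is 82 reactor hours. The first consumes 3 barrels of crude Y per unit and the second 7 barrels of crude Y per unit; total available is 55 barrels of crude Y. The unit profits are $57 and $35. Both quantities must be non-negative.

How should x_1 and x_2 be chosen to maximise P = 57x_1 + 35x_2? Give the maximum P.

Extreme points and P = 57x_1 + 35x_2:
  (0, 0) → P = 0
  (0, 55/7) → P = 275
  (82/5, 0) → P = 4674/5
  (16, 1) → P = 947

x_1 = 16, x_2 = 1, maximum P = 947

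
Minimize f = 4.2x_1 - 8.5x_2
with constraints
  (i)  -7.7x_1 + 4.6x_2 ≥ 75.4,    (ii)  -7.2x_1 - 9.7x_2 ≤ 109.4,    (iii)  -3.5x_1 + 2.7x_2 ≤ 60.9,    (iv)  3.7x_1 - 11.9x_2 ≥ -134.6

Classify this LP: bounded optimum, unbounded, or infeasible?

bounded optimum

Feasible corners and f = 4.2x_1 - 8.5x_2:
  (-123462/10781, -29950/10781) → f = -1319827/53905
  (-3090/829, 8416/829) → f = -84514/829
  (-88611/5339, 5558/5339) → f = -2097046/26695
  (-36129/3166, 24577/3166) → f = -3606463/31660
The feasible region has finitely many vertices and no improving ray; the minimum is -3606463/31660 at (-36129/3166, 24577/3166).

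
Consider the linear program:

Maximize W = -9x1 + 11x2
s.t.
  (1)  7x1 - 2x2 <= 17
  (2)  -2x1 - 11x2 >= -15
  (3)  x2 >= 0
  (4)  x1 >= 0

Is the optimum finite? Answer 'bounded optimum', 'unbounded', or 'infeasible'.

bounded optimum

Extreme points and W = -9x1 + 11x2:
  (217/81, 71/81) → W = -1172/81
  (17/7, 0) → W = -153/7
  (0, 15/11) → W = 15
  (0, 0) → W = 0
The feasible region has finitely many vertices and no improving ray; the maximum is 15 at (0, 15/11).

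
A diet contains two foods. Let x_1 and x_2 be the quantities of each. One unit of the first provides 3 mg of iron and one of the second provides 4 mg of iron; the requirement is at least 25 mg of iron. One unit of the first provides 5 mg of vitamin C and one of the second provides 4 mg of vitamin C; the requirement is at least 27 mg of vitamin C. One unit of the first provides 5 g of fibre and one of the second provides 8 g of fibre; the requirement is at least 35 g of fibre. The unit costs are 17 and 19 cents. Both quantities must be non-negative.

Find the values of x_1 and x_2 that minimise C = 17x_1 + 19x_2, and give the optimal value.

x_1 = 1, x_2 = 11/2, minimum C = 243/2

The feasible region is unbounded (it extends along (0, 1), (1, 0)), but C strictly increases along every unbounded feasible direction, so there is no improving ray and the minimum is attained at a vertex.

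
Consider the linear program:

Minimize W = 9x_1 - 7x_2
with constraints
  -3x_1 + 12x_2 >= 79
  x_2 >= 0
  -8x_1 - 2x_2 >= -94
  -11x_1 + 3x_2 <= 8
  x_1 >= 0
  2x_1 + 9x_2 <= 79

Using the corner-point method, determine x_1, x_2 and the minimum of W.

The optimum lies where -11x_1 + 3x_2 = 8 and 2x_1 + 9x_2 = 79.
Solving simultaneously gives x_1 = 11/7, x_2 = 59/7.

x_1 = 11/7, x_2 = 59/7, minimum W = -314/7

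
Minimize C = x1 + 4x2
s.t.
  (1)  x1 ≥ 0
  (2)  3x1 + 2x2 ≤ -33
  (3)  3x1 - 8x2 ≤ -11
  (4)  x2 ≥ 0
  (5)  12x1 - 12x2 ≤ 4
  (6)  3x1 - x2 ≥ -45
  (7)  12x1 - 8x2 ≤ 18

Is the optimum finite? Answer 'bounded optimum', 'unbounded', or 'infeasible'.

infeasible

The boundaries x1 = 0 and 3x1 - 8x2 = -11 meet at (0, 11/8), but that point violates 3x1 + 2x2 ≤ -33. Every candidate vertex is excluded by some other constraint, so the feasible region is empty.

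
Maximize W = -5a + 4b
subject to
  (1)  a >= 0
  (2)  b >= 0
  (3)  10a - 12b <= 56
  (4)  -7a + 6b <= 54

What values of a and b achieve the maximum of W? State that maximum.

a = 0, b = 9, maximum W = 36

Vertices and W = -5a + 4b:
  (0, 0) → W = 0
  (0, 9) → W = 36
  (28/5, 0) → W = -28
The feasible region is unbounded (it extends along (6, 5), (6, 7)), but W strictly decreases along every unbounded feasible direction, so there is no improving ray and the maximum is attained at a vertex.

The binding constraints are a = 0 and -7a + 6b = 54.
Solving simultaneously gives a = 0, b = 9.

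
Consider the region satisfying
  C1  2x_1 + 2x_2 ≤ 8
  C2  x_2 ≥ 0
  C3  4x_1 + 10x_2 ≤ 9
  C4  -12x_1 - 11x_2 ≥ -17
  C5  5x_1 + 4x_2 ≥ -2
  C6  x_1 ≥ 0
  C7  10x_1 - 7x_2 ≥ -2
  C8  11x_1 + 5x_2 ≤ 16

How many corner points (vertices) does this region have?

Intersecting each pair of boundary lines and keeping only the points that satisfy every inequality leaves:
  (17/12, 0)
  (0, 0)
  (71/76, 10/19)
  (43/128, 49/64)
  (0, 2/7)

5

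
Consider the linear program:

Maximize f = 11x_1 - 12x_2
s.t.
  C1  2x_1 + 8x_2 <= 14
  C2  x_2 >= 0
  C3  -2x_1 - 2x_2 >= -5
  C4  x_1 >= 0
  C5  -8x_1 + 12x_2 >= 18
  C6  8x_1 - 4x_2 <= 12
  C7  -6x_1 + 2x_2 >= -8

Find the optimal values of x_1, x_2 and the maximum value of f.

x_1 = 3/11, x_2 = 37/22, maximum f = -189/11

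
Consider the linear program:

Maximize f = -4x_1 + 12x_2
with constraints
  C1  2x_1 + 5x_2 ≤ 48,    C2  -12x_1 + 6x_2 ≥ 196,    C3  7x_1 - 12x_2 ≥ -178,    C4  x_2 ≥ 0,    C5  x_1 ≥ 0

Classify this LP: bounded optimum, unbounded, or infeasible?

The boundaries 2x_1 + 5x_2 = 48 and x_2 = 0 meet at (24, 0), but that point violates -12x_1 + 6x_2 ≥ 196. Every candidate vertex is excluded by some other constraint, so the feasible region is empty.

infeasible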